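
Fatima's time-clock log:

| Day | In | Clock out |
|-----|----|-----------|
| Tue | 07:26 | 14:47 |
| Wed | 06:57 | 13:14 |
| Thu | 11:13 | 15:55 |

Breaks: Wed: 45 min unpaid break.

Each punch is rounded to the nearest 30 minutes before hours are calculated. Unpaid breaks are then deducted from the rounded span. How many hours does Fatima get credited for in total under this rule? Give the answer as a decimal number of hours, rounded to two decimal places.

17.75 hours

Tue: in 07:26→07:30, out 14:47→15:00; 7 h 30 min
Wed: in 06:57→07:00, out 13:14→13:00; 6 h 0 min − 45 min = 5 h 15 min
Thu: in 11:13→11:00, out 15:55→16:00; 5 h 0 min
Total credited: 17 h 45 min.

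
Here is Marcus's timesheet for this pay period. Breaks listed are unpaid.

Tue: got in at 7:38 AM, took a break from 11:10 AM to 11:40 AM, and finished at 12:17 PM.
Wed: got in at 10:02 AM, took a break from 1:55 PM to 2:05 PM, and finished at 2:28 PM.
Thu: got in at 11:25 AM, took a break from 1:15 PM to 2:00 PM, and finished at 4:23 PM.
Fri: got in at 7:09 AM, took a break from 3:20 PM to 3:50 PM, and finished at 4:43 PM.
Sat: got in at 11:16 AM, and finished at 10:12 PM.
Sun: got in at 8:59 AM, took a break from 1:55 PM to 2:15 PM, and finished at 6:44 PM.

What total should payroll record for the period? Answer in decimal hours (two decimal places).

Tue: 7:38 AM–12:17 PM = 4 h 39 min; less 30 min break → 4 h 9 min
Wed: 10:02 AM–2:28 PM = 4 h 26 min; less 10 min break → 4 h 16 min
Thu: 11:25 AM–4:23 PM = 4 h 58 min; less 45 min break → 4 h 13 min
Fri: 7:09 AM–4:43 PM = 9 h 34 min; less 30 min break → 9 h 4 min
Sat: 11:16 AM–10:12 PM = 10 h 56 min
Sun: 8:59 AM–6:44 PM = 9 h 45 min; less 20 min break → 9 h 25 min
Total: 4 h 9 min + 4 h 16 min + 4 h 13 min + 9 h 4 min + 10 h 56 min + 9 h 25 min = 42 h 3 min.

42.05 hours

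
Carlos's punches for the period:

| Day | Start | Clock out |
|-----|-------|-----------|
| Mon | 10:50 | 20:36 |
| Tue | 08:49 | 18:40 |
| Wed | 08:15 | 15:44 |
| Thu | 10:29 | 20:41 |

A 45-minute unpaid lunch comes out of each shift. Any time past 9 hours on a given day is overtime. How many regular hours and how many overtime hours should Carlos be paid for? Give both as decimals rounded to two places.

Mon: 10:50–20:36 = 9 h 46 min; less 45 min break → 9 h 1 min
Tue: 08:49–18:40 = 9 h 51 min; less 45 min break → 9 h 6 min
Wed: 08:15–15:44 = 7 h 29 min; less 45 min break → 6 h 44 min
Thu: 10:29–20:41 = 10 h 12 min; less 45 min break → 9 h 27 min
Mon reg 9 h 0 min / OT 0 h 1 min; Tue reg 9 h 0 min / OT 0 h 6 min; Wed reg 6 h 44 min / OT 0 h 0 min; Thu reg 9 h 0 min / OT 0 h 27 min.
Totals: regular 33 h 44 min, overtime 0 h 34 min.

Regular 33.73 hours, overtime 0.57 hours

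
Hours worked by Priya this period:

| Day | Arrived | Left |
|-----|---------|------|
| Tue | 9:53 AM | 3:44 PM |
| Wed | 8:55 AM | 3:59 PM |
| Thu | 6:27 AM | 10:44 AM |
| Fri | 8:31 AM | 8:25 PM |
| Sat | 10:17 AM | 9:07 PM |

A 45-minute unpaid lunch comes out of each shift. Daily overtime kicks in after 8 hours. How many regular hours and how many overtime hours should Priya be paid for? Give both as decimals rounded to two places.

Tue: 9:53 AM–3:44 PM = 5 h 51 min; less 45 min break → 5 h 6 min
Wed: 8:55 AM–3:59 PM = 7 h 4 min; less 45 min break → 6 h 19 min
Thu: 6:27 AM–10:44 AM = 4 h 17 min; less 45 min break → 3 h 32 min
Fri: 8:31 AM–8:25 PM = 11 h 54 min; less 45 min break → 11 h 9 min
Sat: 10:17 AM–9:07 PM = 10 h 50 min; less 45 min break → 10 h 5 min
Tue reg 5 h 6 min / OT 0 h 0 min; Wed reg 6 h 19 min / OT 0 h 0 min; Thu reg 3 h 32 min / OT 0 h 0 min; Fri reg 8 h 0 min / OT 3 h 9 min; Sat reg 8 h 0 min / OT 2 h 5 min.
Totals: regular 30 h 57 min, overtime 5 h 14 min.

Regular 30.95 hours, overtime 5.23 hours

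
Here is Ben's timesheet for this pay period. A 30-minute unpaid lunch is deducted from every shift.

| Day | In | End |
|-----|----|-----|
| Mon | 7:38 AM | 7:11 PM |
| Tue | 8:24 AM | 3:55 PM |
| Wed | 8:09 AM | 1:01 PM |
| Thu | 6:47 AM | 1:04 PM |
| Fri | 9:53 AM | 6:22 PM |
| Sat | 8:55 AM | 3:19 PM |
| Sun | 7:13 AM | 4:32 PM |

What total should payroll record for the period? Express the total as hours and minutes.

50 h 55 min

Mon: 7:38 AM–7:11 PM = 11 h 33 min; less 30 min break → 11 h 3 min
Tue: 8:24 AM–3:55 PM = 7 h 31 min; less 30 min break → 7 h 1 min
Wed: 8:09 AM–1:01 PM = 4 h 52 min; less 30 min break → 4 h 22 min
Thu: 6:47 AM–1:04 PM = 6 h 17 min; less 30 min break → 5 h 47 min
Fri: 9:53 AM–6:22 PM = 8 h 29 min; less 30 min break → 7 h 59 min
Sat: 8:55 AM–3:19 PM = 6 h 24 min; less 30 min break → 5 h 54 min
Sun: 7:13 AM–4:32 PM = 9 h 19 min; less 30 min break → 8 h 49 min
Total: 11 h 3 min + 7 h 1 min + 4 h 22 min + 5 h 47 min + 7 h 59 min + 5 h 54 min + 8 h 49 min = 50 h 55 min.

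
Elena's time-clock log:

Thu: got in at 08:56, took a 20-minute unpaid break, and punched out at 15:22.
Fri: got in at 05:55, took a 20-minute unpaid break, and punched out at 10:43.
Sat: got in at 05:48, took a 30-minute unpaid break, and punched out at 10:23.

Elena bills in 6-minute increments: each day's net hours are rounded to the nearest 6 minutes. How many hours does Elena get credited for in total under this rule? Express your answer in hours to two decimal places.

Thu: 08:56–15:22 = 6 h 26 min − 20 min = 6 h 6 min → rounds to 6 h 6 min
Fri: 05:55–10:43 = 4 h 48 min − 20 min = 4 h 28 min → rounds to 4 h 30 min
Sat: 05:48–10:23 = 4 h 35 min − 30 min = 4 h 5 min → rounds to 4 h 6 min
Total credited: 14 h 42 min.

14.70 hours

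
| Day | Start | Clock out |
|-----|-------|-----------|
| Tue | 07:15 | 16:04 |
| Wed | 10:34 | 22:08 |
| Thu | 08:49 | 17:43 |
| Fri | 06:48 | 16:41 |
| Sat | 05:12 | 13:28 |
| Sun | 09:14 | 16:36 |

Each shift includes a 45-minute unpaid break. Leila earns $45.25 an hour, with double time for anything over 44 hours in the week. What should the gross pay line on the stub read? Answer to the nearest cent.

$2561.15

Tue: 07:15–16:04 = 8 h 49 min; less 45 min break → 8 h 4 min
Wed: 10:34–22:08 = 11 h 34 min; less 45 min break → 10 h 49 min
Thu: 08:49–17:43 = 8 h 54 min; less 45 min break → 8 h 9 min
Fri: 06:48–16:41 = 9 h 53 min; less 45 min break → 9 h 8 min
Sat: 05:12–13:28 = 8 h 16 min; less 45 min break → 7 h 31 min
Sun: 09:14–16:36 = 7 h 22 min; less 45 min break → 6 h 37 min
Total worked: 50 h 18 min = 3018 min.
Regular 44 h 0 min = 2640 min at $45.25/h; overtime 6 h 18 min = 378 min at $90.50/h.
Pay = (2640 × $45.25 + 378 × $90.50) ÷ 60 = $2561.15.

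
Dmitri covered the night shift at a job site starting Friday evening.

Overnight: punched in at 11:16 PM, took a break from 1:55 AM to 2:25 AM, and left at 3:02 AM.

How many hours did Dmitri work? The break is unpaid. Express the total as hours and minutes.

Overnight: 11:16 PM → midnight = 0 h 44 min; midnight → 3:02 AM = 3 h 2 min; span 3 h 46 min; less 30 min break → 3 h 16 min

3 h 16 min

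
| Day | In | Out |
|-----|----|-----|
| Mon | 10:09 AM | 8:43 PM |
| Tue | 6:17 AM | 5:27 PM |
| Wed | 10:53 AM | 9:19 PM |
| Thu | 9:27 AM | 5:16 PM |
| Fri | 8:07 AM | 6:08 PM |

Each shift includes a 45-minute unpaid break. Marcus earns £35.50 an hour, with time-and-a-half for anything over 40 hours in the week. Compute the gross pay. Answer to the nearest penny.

£1752.81

Mon: 10:09 AM–8:43 PM = 10 h 34 min; less 45 min break → 9 h 49 min
Tue: 6:17 AM–5:27 PM = 11 h 10 min; less 45 min break → 10 h 25 min
Wed: 10:53 AM–9:19 PM = 10 h 26 min; less 45 min break → 9 h 41 min
Thu: 9:27 AM–5:16 PM = 7 h 49 min; less 45 min break → 7 h 4 min
Fri: 8:07 AM–6:08 PM = 10 h 1 min; less 45 min break → 9 h 16 min
Total worked: 46 h 15 min = 2775 min.
Regular 40 h 0 min = 2400 min at £35.50/h; overtime 6 h 15 min = 375 min at £53.25/h.
Pay = (2400 × £35.50 + 375 × £53.25) ÷ 60 = £1752.81.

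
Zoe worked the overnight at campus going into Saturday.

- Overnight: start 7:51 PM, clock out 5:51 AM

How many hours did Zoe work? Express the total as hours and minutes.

10 h 0 min

Overnight: 7:51 PM → midnight = 4 h 9 min; midnight → 5:51 AM = 5 h 51 min; span 10 h 0 min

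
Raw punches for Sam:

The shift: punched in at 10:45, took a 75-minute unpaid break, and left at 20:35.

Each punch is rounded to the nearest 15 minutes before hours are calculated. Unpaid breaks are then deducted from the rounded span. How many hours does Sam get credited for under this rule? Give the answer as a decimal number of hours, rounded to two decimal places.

8.50 hours

The shift: in 10:45→10:45, out 20:35→20:30; 9 h 45 min − 75 min = 8 h 30 min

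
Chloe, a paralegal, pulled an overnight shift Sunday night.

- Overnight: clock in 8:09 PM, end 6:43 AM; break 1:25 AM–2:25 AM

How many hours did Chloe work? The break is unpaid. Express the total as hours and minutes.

Overnight: 8:09 PM → midnight = 3 h 51 min; midnight → 6:43 AM = 6 h 43 min; span 10 h 34 min; less 60 min break → 9 h 34 min

9 h 34 min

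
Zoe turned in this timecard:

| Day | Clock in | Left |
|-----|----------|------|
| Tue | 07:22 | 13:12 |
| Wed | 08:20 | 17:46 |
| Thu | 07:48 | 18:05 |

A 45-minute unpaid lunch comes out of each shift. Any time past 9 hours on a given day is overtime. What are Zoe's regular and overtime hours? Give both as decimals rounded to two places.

Tue: 07:22–13:12 = 5 h 50 min; less 45 min break → 5 h 5 min
Wed: 08:20–17:46 = 9 h 26 min; less 45 min break → 8 h 41 min
Thu: 07:48–18:05 = 10 h 17 min; less 45 min break → 9 h 32 min
Tue reg 5 h 5 min / OT 0 h 0 min; Wed reg 8 h 41 min / OT 0 h 0 min; Thu reg 9 h 0 min / OT 0 h 32 min.
Totals: regular 22 h 46 min, overtime 0 h 32 min.

Regular 22.77 hours, overtime 0.53 hours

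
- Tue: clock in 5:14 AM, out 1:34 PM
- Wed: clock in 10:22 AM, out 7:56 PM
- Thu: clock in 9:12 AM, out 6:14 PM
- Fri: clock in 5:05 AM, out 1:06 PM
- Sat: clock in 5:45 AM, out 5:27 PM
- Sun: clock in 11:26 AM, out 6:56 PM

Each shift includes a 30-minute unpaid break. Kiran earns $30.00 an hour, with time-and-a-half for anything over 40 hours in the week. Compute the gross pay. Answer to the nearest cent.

$1701.75

Tue: 5:14 AM–1:34 PM = 8 h 20 min; less 30 min break → 7 h 50 min
Wed: 10:22 AM–7:56 PM = 9 h 34 min; less 30 min break → 9 h 4 min
Thu: 9:12 AM–6:14 PM = 9 h 2 min; less 30 min break → 8 h 32 min
Fri: 5:05 AM–1:06 PM = 8 h 1 min; less 30 min break → 7 h 31 min
Sat: 5:45 AM–5:27 PM = 11 h 42 min; less 30 min break → 11 h 12 min
Sun: 11:26 AM–6:56 PM = 7 h 30 min; less 30 min break → 7 h 0 min
Total worked: 51 h 9 min = 3069 min.
Regular 40 h 0 min = 2400 min at $30.00/h; overtime 11 h 9 min = 669 min at $45.00/h.
Pay = (2400 × $30.00 + 669 × $45.00) ÷ 60 = $1701.75.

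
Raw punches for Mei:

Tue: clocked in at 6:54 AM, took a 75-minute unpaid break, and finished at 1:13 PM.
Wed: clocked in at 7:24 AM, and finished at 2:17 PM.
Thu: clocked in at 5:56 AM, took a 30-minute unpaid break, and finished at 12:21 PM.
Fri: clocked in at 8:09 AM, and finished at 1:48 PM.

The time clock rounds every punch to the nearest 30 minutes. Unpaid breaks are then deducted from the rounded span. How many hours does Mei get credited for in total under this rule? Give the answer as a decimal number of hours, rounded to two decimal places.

23.75 hours

Tue: in 6:54 AM→7:00 AM, out 1:13 PM→1:00 PM; 6 h 0 min − 75 min = 4 h 45 min
Wed: in 7:24 AM→7:30 AM, out 2:17 PM→2:30 PM; 7 h 0 min
Thu: in 5:56 AM→6:00 AM, out 12:21 PM→12:30 PM; 6 h 30 min − 30 min = 6 h 0 min
Fri: in 8:09 AM→8:00 AM, out 1:48 PM→2:00 PM; 6 h 0 min
Total credited: 23 h 45 min.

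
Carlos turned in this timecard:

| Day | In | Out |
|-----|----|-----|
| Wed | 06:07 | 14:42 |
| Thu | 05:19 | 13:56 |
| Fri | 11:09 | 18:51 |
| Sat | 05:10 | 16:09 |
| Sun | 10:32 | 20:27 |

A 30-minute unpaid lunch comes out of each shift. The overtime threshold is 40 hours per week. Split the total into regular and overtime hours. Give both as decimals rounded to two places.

Wed: 06:07–14:42 = 8 h 35 min; less 30 min break → 8 h 5 min
Thu: 05:19–13:56 = 8 h 37 min; less 30 min break → 8 h 7 min
Fri: 11:09–18:51 = 7 h 42 min; less 30 min break → 7 h 12 min
Sat: 05:10–16:09 = 10 h 59 min; less 30 min break → 10 h 29 min
Sun: 10:32–20:27 = 9 h 55 min; less 30 min break → 9 h 25 min
Total worked: 43 h 18 min = 43.30 h.
Threshold 40 h → overtime 3 h 18 min, regular 40 h 0 min.

Regular 40.00 hours, overtime 3.30 hours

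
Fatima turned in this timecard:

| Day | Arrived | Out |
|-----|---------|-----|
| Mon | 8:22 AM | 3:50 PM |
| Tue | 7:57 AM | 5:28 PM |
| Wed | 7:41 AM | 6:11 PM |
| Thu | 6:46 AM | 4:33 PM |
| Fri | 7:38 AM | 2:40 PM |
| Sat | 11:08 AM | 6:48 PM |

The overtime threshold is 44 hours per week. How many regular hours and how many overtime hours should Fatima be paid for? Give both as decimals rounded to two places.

Mon: 8:22 AM–3:50 PM = 7 h 28 min
Tue: 7:57 AM–5:28 PM = 9 h 31 min
Wed: 7:41 AM–6:11 PM = 10 h 30 min
Thu: 6:46 AM–4:33 PM = 9 h 47 min
Fri: 7:38 AM–2:40 PM = 7 h 2 min
Sat: 11:08 AM–6:48 PM = 7 h 40 min
Total worked: 51 h 58 min = 51.97 h.
Threshold 44 h → overtime 7 h 58 min, regular 44 h 0 min.

Regular 44.00 hours, overtime 7.97 hours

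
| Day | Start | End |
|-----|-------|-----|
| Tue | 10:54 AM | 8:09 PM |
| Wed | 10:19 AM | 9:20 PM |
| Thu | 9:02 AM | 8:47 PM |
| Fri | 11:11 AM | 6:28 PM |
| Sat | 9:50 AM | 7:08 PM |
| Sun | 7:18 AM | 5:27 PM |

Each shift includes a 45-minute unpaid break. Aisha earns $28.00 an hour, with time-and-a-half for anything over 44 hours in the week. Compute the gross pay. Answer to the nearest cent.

Tue: 10:54 AM–8:09 PM = 9 h 15 min; less 45 min break → 8 h 30 min
Wed: 10:19 AM–9:20 PM = 11 h 1 min; less 45 min break → 10 h 16 min
Thu: 9:02 AM–8:47 PM = 11 h 45 min; less 45 min break → 11 h 0 min
Fri: 11:11 AM–6:28 PM = 7 h 17 min; less 45 min break → 6 h 32 min
Sat: 9:50 AM–7:08 PM = 9 h 18 min; less 45 min break → 8 h 33 min
Sun: 7:18 AM–5:27 PM = 10 h 9 min; less 45 min break → 9 h 24 min
Total worked: 54 h 15 min = 3255 min.
Regular 44 h 0 min = 2640 min at $28.00/h; overtime 10 h 15 min = 615 min at $42.00/h.
Pay = (2640 × $28.00 + 615 × $42.00) ÷ 60 = $1662.50.

$1662.50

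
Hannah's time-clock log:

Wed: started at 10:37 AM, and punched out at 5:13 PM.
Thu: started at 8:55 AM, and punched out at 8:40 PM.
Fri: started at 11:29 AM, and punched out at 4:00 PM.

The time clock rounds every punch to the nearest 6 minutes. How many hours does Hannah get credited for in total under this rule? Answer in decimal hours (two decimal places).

Wed: in 10:37 AM→10:36 AM, out 5:13 PM→5:12 PM; 6 h 36 min
Thu: in 8:55 AM→8:54 AM, out 8:40 PM→8:42 PM; 11 h 48 min
Fri: in 11:29 AM→11:30 AM, out 4:00 PM→4:00 PM; 4 h 30 min
Total credited: 22 h 54 min.

22.90 hours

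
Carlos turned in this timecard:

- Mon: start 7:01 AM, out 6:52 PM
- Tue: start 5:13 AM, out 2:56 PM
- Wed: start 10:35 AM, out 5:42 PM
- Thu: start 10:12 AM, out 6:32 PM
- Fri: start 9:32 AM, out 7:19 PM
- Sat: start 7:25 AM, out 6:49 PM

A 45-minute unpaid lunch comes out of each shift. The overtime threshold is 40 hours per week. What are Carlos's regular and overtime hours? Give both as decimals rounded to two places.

Regular 40.00 hours, overtime 13.70 hours

Mon: 7:01 AM–6:52 PM = 11 h 51 min; less 45 min break → 11 h 6 min
Tue: 5:13 AM–2:56 PM = 9 h 43 min; less 45 min break → 8 h 58 min
Wed: 10:35 AM–5:42 PM = 7 h 7 min; less 45 min break → 6 h 22 min
Thu: 10:12 AM–6:32 PM = 8 h 20 min; less 45 min break → 7 h 35 min
Fri: 9:32 AM–7:19 PM = 9 h 47 min; less 45 min break → 9 h 2 min
Sat: 7:25 AM–6:49 PM = 11 h 24 min; less 45 min break → 10 h 39 min
Total worked: 53 h 42 min = 53.70 h.
Threshold 40 h → overtime 13 h 42 min, regular 40 h 0 min.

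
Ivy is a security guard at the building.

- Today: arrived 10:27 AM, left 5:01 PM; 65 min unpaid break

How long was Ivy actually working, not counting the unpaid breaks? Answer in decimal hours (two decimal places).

Today: 10:27 AM–5:01 PM = 6 h 34 min; less 65 min break → 5 h 29 min

5.48 hours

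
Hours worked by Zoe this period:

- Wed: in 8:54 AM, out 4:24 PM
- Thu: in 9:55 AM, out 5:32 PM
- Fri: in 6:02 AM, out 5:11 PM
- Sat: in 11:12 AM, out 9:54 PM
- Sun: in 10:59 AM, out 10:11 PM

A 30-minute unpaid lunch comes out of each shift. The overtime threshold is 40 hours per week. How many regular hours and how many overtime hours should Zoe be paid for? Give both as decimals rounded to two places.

Wed: 8:54 AM–4:24 PM = 7 h 30 min; less 30 min break → 7 h 0 min
Thu: 9:55 AM–5:32 PM = 7 h 37 min; less 30 min break → 7 h 7 min
Fri: 6:02 AM–5:11 PM = 11 h 9 min; less 30 min break → 10 h 39 min
Sat: 11:12 AM–9:54 PM = 10 h 42 min; less 30 min break → 10 h 12 min
Sun: 10:59 AM–10:11 PM = 11 h 12 min; less 30 min break → 10 h 42 min
Total worked: 45 h 40 min = 45.67 h.
Threshold 40 h → overtime 5 h 40 min, regular 40 h 0 min.

Regular 40.00 hours, overtime 5.67 hours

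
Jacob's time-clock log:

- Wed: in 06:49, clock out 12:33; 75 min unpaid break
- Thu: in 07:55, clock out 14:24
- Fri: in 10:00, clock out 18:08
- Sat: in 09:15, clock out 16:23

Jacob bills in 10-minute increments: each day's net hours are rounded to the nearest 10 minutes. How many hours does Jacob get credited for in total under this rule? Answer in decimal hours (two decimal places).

26.33 hours

Wed: 06:49–12:33 = 5 h 44 min − 75 min = 4 h 29 min → rounds to 4 h 30 min
Thu: 07:55–14:24 = 6 h 29 min → rounds to 6 h 30 min
Fri: 10:00–18:08 = 8 h 8 min → rounds to 8 h 10 min
Sat: 09:15–16:23 = 7 h 8 min → rounds to 7 h 10 min
Total credited: 26 h 20 min.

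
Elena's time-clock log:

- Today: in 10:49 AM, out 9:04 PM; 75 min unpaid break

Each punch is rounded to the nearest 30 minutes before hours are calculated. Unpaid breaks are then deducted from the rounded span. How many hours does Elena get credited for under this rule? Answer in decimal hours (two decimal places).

Today: in 10:49 AM→11:00 AM, out 9:04 PM→9:00 PM; 10 h 0 min − 75 min = 8 h 45 min

8.75 hours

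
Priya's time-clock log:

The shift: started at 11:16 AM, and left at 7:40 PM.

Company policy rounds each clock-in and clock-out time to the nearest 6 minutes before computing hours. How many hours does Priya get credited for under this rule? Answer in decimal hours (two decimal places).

8.40 hours

The shift: in 11:16 AM→11:18 AM, out 7:40 PM→7:42 PM; 8 h 24 min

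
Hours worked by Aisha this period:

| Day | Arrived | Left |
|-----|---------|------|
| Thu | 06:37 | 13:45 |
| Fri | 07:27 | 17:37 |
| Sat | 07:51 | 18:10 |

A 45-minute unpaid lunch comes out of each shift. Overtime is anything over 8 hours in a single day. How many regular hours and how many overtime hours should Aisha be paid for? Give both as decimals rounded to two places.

Thu: 06:37–13:45 = 7 h 8 min; less 45 min break → 6 h 23 min
Fri: 07:27–17:37 = 10 h 10 min; less 45 min break → 9 h 25 min
Sat: 07:51–18:10 = 10 h 19 min; less 45 min break → 9 h 34 min
Thu reg 6 h 23 min / OT 0 h 0 min; Fri reg 8 h 0 min / OT 1 h 25 min; Sat reg 8 h 0 min / OT 1 h 34 min.
Totals: regular 22 h 23 min, overtime 2 h 59 min.

Regular 22.38 hours, overtime 2.98 hours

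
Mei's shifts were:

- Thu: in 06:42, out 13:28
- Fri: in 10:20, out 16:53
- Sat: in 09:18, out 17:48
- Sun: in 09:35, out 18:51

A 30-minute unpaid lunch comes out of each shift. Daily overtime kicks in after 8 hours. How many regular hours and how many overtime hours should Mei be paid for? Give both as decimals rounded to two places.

Regular 28.32 hours, overtime 0.77 hours

Thu: 06:42–13:28 = 6 h 46 min; less 30 min break → 6 h 16 min
Fri: 10:20–16:53 = 6 h 33 min; less 30 min break → 6 h 3 min
Sat: 09:18–17:48 = 8 h 30 min; less 30 min break → 8 h 0 min
Sun: 09:35–18:51 = 9 h 16 min; less 30 min break → 8 h 46 min
Thu reg 6 h 16 min / OT 0 h 0 min; Fri reg 6 h 3 min / OT 0 h 0 min; Sat reg 8 h 0 min / OT 0 h 0 min; Sun reg 8 h 0 min / OT 0 h 46 min.
Totals: regular 28 h 19 min, overtime 0 h 46 min.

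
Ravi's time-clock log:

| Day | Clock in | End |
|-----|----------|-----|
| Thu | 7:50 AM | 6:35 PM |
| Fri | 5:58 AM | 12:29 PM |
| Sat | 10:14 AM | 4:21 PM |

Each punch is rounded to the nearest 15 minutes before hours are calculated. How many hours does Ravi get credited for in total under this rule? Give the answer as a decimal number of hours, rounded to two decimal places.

Thu: in 7:50 AM→7:45 AM, out 6:35 PM→6:30 PM; 10 h 45 min
Fri: in 5:58 AM→6:00 AM, out 12:29 PM→12:30 PM; 6 h 30 min
Sat: in 10:14 AM→10:15 AM, out 4:21 PM→4:15 PM; 6 h 0 min
Total credited: 23 h 15 min.

23.25 hours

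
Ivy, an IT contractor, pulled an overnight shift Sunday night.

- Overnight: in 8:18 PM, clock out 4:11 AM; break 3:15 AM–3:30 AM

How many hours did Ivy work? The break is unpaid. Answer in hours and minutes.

Overnight: 8:18 PM → midnight = 3 h 42 min; midnight → 4:11 AM = 4 h 11 min; span 7 h 53 min; less 15 min break → 7 h 38 min

7 h 38 min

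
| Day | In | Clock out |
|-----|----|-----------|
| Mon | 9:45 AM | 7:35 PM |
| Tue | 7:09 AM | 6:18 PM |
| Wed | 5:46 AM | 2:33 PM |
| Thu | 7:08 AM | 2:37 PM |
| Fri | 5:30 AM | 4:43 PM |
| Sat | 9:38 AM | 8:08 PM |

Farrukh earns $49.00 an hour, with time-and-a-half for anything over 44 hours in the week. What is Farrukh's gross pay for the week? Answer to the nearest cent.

Mon: 9:45 AM–7:35 PM = 9 h 50 min
Tue: 7:09 AM–6:18 PM = 11 h 9 min
Wed: 5:46 AM–2:33 PM = 8 h 47 min
Thu: 7:08 AM–2:37 PM = 7 h 29 min
Fri: 5:30 AM–4:43 PM = 11 h 13 min
Sat: 9:38 AM–8:08 PM = 10 h 30 min
Total worked: 58 h 58 min = 3538 min.
Regular 44 h 0 min = 2640 min at $49.00/h; overtime 14 h 58 min = 898 min at $73.50/h.
Pay = (2640 × $49.00 + 898 × $73.50) ÷ 60 = $3256.05.

$3256.05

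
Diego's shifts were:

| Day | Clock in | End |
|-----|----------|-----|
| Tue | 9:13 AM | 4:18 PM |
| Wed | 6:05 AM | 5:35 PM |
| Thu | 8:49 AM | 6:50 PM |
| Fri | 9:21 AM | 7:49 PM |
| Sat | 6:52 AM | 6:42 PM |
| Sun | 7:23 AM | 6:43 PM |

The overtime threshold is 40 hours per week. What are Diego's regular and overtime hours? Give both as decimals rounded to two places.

Tue: 9:13 AM–4:18 PM = 7 h 5 min
Wed: 6:05 AM–5:35 PM = 11 h 30 min
Thu: 8:49 AM–6:50 PM = 10 h 1 min
Fri: 9:21 AM–7:49 PM = 10 h 28 min
Sat: 6:52 AM–6:42 PM = 11 h 50 min
Sun: 7:23 AM–6:43 PM = 11 h 20 min
Total worked: 62 h 14 min = 62.23 h.
Threshold 40 h → overtime 22 h 14 min, regular 40 h 0 min.

Regular 40.00 hours, overtime 22.23 hours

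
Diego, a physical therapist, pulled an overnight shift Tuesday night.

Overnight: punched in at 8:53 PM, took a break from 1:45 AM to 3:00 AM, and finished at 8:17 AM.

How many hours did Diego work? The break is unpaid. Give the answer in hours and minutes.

10 h 9 min

Overnight: 8:53 PM → midnight = 3 h 7 min; midnight → 8:17 AM = 8 h 17 min; span 11 h 24 min; less 75 min break → 10 h 9 min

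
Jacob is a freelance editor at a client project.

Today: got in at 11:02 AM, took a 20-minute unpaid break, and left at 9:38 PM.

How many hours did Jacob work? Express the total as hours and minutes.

10 h 16 min

Today: 11:02 AM–9:38 PM = 10 h 36 min; less 20 min break → 10 h 16 min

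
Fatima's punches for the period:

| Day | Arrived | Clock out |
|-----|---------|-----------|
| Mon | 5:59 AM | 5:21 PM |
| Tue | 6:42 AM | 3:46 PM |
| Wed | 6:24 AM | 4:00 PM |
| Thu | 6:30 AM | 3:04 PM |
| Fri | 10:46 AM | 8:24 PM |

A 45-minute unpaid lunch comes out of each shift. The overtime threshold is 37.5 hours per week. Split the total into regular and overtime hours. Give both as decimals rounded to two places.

Mon: 5:59 AM–5:21 PM = 11 h 22 min; less 45 min break → 10 h 37 min
Tue: 6:42 AM–3:46 PM = 9 h 4 min; less 45 min break → 8 h 19 min
Wed: 6:24 AM–4:00 PM = 9 h 36 min; less 45 min break → 8 h 51 min
Thu: 6:30 AM–3:04 PM = 8 h 34 min; less 45 min break → 7 h 49 min
Fri: 10:46 AM–8:24 PM = 9 h 38 min; less 45 min break → 8 h 53 min
Total worked: 44 h 29 min = 44.48 h.
Threshold 37.5 h → overtime 6 h 59 min, regular 37 h 30 min.

Regular 37.50 hours, overtime 6.98 hours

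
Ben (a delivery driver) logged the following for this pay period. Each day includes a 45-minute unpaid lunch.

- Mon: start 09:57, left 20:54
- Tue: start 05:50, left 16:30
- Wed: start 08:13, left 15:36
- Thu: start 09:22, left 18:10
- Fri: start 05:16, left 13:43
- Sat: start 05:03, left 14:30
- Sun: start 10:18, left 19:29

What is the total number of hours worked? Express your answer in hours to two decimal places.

Mon: 09:57–20:54 = 10 h 57 min; less 45 min break → 10 h 12 min
Tue: 05:50–16:30 = 10 h 40 min; less 45 min break → 9 h 55 min
Wed: 08:13–15:36 = 7 h 23 min; less 45 min break → 6 h 38 min
Thu: 09:22–18:10 = 8 h 48 min; less 45 min break → 8 h 3 min
Fri: 05:16–13:43 = 8 h 27 min; less 45 min break → 7 h 42 min
Sat: 05:03–14:30 = 9 h 27 min; less 45 min break → 8 h 42 min
Sun: 10:18–19:29 = 9 h 11 min; less 45 min break → 8 h 26 min
Total: 10 h 12 min + 9 h 55 min + 6 h 38 min + 8 h 3 min + 7 h 42 min + 8 h 42 min + 8 h 26 min = 59 h 38 min.

59.63 hours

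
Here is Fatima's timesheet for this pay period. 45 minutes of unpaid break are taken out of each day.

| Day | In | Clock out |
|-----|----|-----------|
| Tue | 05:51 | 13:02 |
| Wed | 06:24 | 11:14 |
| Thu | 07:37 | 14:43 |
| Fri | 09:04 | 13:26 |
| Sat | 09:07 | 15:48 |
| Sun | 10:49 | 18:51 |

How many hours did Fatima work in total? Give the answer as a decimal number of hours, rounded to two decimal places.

Tue: 05:51–13:02 = 7 h 11 min; less 45 min break → 6 h 26 min
Wed: 06:24–11:14 = 4 h 50 min; less 45 min break → 4 h 5 min
Thu: 07:37–14:43 = 7 h 6 min; less 45 min break → 6 h 21 min
Fri: 09:04–13:26 = 4 h 22 min; less 45 min break → 3 h 37 min
Sat: 09:07–15:48 = 6 h 41 min; less 45 min break → 5 h 56 min
Sun: 10:49–18:51 = 8 h 2 min; less 45 min break → 7 h 17 min
Total: 6 h 26 min + 4 h 5 min + 6 h 21 min + 3 h 37 min + 5 h 56 min + 7 h 17 min = 33 h 42 min.

33.70 hours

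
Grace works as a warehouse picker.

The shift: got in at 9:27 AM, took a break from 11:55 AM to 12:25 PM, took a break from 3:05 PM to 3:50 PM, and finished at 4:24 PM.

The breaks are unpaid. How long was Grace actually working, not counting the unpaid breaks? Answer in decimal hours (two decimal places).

5.70 hours

The shift: 9:27 AM–4:24 PM = 6 h 57 min; less 75 min break → 5 h 42 min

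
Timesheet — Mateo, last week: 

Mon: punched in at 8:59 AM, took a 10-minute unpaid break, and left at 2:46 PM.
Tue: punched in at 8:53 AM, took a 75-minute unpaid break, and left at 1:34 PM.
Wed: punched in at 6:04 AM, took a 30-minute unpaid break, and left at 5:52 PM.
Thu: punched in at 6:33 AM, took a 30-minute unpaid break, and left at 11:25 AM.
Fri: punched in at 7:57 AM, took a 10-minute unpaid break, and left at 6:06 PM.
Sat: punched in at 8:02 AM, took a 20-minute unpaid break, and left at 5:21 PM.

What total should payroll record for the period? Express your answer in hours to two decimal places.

43.68 hours

Mon: 8:59 AM–2:46 PM = 5 h 47 min; less 10 min break → 5 h 37 min
Tue: 8:53 AM–1:34 PM = 4 h 41 min; less 75 min break → 3 h 26 min
Wed: 6:04 AM–5:52 PM = 11 h 48 min; less 30 min break → 11 h 18 min
Thu: 6:33 AM–11:25 AM = 4 h 52 min; less 30 min break → 4 h 22 min
Fri: 7:57 AM–6:06 PM = 10 h 9 min; less 10 min break → 9 h 59 min
Sat: 8:02 AM–5:21 PM = 9 h 19 min; less 20 min break → 8 h 59 min
Total: 5 h 37 min + 3 h 26 min + 11 h 18 min + 4 h 22 min + 9 h 59 min + 8 h 59 min = 43 h 41 min.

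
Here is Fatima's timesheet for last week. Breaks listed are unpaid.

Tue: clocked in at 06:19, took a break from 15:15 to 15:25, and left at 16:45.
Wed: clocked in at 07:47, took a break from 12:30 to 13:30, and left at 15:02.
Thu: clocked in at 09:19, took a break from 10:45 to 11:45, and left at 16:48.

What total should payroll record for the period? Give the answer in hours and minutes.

Tue: 06:19–16:45 = 10 h 26 min; less 10 min break → 10 h 16 min
Wed: 07:47–15:02 = 7 h 15 min; less 60 min break → 6 h 15 min
Thu: 09:19–16:48 = 7 h 29 min; less 60 min break → 6 h 29 min
Total: 10 h 16 min + 6 h 15 min + 6 h 29 min = 23 h 0 min.

23 h 0 min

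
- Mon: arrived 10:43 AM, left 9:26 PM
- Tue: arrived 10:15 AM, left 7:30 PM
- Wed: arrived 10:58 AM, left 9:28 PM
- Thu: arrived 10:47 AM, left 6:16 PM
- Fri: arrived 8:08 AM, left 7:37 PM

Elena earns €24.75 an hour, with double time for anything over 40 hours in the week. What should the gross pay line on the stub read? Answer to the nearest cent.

Mon: 10:43 AM–9:26 PM = 10 h 43 min
Tue: 10:15 AM–7:30 PM = 9 h 15 min
Wed: 10:58 AM–9:28 PM = 10 h 30 min
Thu: 10:47 AM–6:16 PM = 7 h 29 min
Fri: 8:08 AM–7:37 PM = 11 h 29 min
Total worked: 49 h 26 min = 2966 min.
Regular 40 h 0 min = 2400 min at €24.75/h; overtime 9 h 26 min = 566 min at €49.50/h.
Pay = (2400 × €24.75 + 566 × €49.50) ÷ 60 = €1456.95.

€1456.95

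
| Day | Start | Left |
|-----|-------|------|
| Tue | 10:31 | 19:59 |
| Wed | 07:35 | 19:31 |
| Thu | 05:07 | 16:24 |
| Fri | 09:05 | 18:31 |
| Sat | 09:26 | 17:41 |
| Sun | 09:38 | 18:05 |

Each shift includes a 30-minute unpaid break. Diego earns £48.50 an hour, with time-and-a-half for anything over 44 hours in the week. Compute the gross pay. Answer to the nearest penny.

Tue: 10:31–19:59 = 9 h 28 min; less 30 min break → 8 h 58 min
Wed: 07:35–19:31 = 11 h 56 min; less 30 min break → 11 h 26 min
Thu: 05:07–16:24 = 11 h 17 min; less 30 min break → 10 h 47 min
Fri: 09:05–18:31 = 9 h 26 min; less 30 min break → 8 h 56 min
Sat: 09:26–17:41 = 8 h 15 min; less 30 min break → 7 h 45 min
Sun: 09:38–18:05 = 8 h 27 min; less 30 min break → 7 h 57 min
Total worked: 55 h 49 min = 3349 min.
Regular 44 h 0 min = 2640 min at £48.50/h; overtime 11 h 49 min = 709 min at £72.75/h.
Pay = (2640 × £48.50 + 709 × £72.75) ÷ 60 = £2993.66.

£2993.66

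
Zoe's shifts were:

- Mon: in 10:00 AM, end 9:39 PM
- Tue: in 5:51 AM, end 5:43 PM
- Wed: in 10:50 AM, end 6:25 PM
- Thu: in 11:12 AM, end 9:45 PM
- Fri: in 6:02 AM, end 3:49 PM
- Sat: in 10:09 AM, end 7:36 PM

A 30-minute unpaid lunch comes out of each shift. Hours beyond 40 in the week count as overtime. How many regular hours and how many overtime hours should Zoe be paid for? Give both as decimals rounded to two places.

Regular 40.00 hours, overtime 17.88 hours

Mon: 10:00 AM–9:39 PM = 11 h 39 min; less 30 min break → 11 h 9 min
Tue: 5:51 AM–5:43 PM = 11 h 52 min; less 30 min break → 11 h 22 min
Wed: 10:50 AM–6:25 PM = 7 h 35 min; less 30 min break → 7 h 5 min
Thu: 11:12 AM–9:45 PM = 10 h 33 min; less 30 min break → 10 h 3 min
Fri: 6:02 AM–3:49 PM = 9 h 47 min; less 30 min break → 9 h 17 min
Sat: 10:09 AM–7:36 PM = 9 h 27 min; less 30 min break → 8 h 57 min
Total worked: 57 h 53 min = 57.88 h.
Threshold 40 h → overtime 17 h 53 min, regular 40 h 0 min.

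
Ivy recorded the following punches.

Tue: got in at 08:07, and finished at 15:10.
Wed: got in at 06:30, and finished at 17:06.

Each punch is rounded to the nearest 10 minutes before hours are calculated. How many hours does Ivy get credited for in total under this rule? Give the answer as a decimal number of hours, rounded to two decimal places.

17.67 hours

Tue: in 08:07→08:10, out 15:10→15:10; 7 h 0 min
Wed: in 06:30→06:30, out 17:06→17:10; 10 h 40 min
Total credited: 17 h 40 min.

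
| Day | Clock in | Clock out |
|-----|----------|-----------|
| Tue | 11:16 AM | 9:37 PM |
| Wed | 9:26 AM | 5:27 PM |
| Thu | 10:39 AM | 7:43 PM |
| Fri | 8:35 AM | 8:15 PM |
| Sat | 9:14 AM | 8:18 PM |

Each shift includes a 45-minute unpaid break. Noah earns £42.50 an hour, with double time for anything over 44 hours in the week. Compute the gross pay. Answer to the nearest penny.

£2075.42

Tue: 11:16 AM–9:37 PM = 10 h 21 min; less 45 min break → 9 h 36 min
Wed: 9:26 AM–5:27 PM = 8 h 1 min; less 45 min break → 7 h 16 min
Thu: 10:39 AM–7:43 PM = 9 h 4 min; less 45 min break → 8 h 19 min
Fri: 8:35 AM–8:15 PM = 11 h 40 min; less 45 min break → 10 h 55 min
Sat: 9:14 AM–8:18 PM = 11 h 4 min; less 45 min break → 10 h 19 min
Total worked: 46 h 25 min = 2785 min.
Regular 44 h 0 min = 2640 min at £42.50/h; overtime 2 h 25 min = 145 min at £85.00/h.
Pay = (2640 × £42.50 + 145 × £85.00) ÷ 60 = £2075.42.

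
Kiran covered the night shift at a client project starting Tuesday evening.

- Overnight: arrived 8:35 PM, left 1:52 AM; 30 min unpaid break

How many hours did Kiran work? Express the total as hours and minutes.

4 h 47 min

Overnight: 8:35 PM → midnight = 3 h 25 min; midnight → 1:52 AM = 1 h 52 min; span 5 h 17 min; less 30 min break → 4 h 47 min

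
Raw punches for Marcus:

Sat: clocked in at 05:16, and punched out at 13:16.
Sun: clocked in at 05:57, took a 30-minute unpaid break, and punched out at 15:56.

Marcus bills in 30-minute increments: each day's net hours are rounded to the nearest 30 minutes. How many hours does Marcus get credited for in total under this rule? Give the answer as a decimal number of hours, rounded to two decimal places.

Sat: 05:16–13:16 = 8 h 0 min → rounds to 8 h 0 min
Sun: 05:57–15:56 = 9 h 59 min − 30 min = 9 h 29 min → rounds to 9 h 30 min
Total credited: 17 h 30 min.

17.50 hours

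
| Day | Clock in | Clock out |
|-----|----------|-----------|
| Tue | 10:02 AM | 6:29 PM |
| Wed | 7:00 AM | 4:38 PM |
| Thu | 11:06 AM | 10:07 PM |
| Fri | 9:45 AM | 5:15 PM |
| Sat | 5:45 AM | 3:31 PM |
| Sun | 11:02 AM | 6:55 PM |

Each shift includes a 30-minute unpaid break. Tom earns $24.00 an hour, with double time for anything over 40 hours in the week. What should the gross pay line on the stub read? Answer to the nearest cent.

Tue: 10:02 AM–6:29 PM = 8 h 27 min; less 30 min break → 7 h 57 min
Wed: 7:00 AM–4:38 PM = 9 h 38 min; less 30 min break → 9 h 8 min
Thu: 11:06 AM–10:07 PM = 11 h 1 min; less 30 min break → 10 h 31 min
Fri: 9:45 AM–5:15 PM = 7 h 30 min; less 30 min break → 7 h 0 min
Sat: 5:45 AM–3:31 PM = 9 h 46 min; less 30 min break → 9 h 16 min
Sun: 11:02 AM–6:55 PM = 7 h 53 min; less 30 min break → 7 h 23 min
Total worked: 51 h 15 min = 3075 min.
Regular 40 h 0 min = 2400 min at $24.00/h; overtime 11 h 15 min = 675 min at $48.00/h.
Pay = (2400 × $24.00 + 675 × $48.00) ÷ 60 = $1500.00.

$1500.00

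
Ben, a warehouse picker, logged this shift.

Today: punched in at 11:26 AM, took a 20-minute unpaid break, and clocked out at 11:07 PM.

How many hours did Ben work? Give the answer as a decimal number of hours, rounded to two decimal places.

Today: 11:26 AM–11:07 PM = 11 h 41 min; less 20 min break → 11 h 21 min

11.35 hours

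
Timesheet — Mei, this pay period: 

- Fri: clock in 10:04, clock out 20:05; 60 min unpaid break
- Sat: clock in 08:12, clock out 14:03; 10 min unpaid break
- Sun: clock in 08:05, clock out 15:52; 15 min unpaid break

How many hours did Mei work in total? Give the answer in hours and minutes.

22 h 14 min

Fri: 10:04–20:05 = 10 h 1 min; less 60 min break → 9 h 1 min
Sat: 08:12–14:03 = 5 h 51 min; less 10 min break → 5 h 41 min
Sun: 08:05–15:52 = 7 h 47 min; less 15 min break → 7 h 32 min
Total: 9 h 1 min + 5 h 41 min + 7 h 32 min = 22 h 14 min.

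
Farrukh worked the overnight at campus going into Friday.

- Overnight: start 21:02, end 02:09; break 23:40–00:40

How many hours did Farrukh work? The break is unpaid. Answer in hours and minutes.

Overnight: 21:02 → midnight = 2 h 58 min; midnight → 02:09 = 2 h 9 min; span 5 h 7 min; less 60 min break → 4 h 7 min

4 h 7 min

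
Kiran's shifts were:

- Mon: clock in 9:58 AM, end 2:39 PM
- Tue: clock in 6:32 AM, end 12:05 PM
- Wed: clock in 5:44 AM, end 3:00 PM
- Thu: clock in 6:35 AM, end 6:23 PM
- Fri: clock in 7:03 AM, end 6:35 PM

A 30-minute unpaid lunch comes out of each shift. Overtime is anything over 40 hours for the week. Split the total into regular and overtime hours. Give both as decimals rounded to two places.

Regular 40.00 hours, overtime 0.33 hours

Mon: 9:58 AM–2:39 PM = 4 h 41 min; less 30 min break → 4 h 11 min
Tue: 6:32 AM–12:05 PM = 5 h 33 min; less 30 min break → 5 h 3 min
Wed: 5:44 AM–3:00 PM = 9 h 16 min; less 30 min break → 8 h 46 min
Thu: 6:35 AM–6:23 PM = 11 h 48 min; less 30 min break → 11 h 18 min
Fri: 7:03 AM–6:35 PM = 11 h 32 min; less 30 min break → 11 h 2 min
Total worked: 40 h 20 min = 40.33 h.
Threshold 40 h → overtime 0 h 20 min, regular 40 h 0 min.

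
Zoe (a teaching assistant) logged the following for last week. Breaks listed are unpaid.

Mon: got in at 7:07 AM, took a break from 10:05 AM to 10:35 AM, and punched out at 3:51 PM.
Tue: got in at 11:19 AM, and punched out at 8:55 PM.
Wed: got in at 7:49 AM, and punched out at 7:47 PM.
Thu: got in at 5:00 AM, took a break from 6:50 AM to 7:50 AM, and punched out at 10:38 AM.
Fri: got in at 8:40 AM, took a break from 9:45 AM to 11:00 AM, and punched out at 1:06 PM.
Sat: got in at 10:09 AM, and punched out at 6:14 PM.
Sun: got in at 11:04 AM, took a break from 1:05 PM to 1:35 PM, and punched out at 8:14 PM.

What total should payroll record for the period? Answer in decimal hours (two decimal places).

54.37 hours

Mon: 7:07 AM–3:51 PM = 8 h 44 min; less 30 min break → 8 h 14 min
Tue: 11:19 AM–8:55 PM = 9 h 36 min
Wed: 7:49 AM–7:47 PM = 11 h 58 min
Thu: 5:00 AM–10:38 AM = 5 h 38 min; less 60 min break → 4 h 38 min
Fri: 8:40 AM–1:06 PM = 4 h 26 min; less 75 min break → 3 h 11 min
Sat: 10:09 AM–6:14 PM = 8 h 5 min
Sun: 11:04 AM–8:14 PM = 9 h 10 min; less 30 min break → 8 h 40 min
Total: 8 h 14 min + 9 h 36 min + 11 h 58 min + 4 h 38 min + 3 h 11 min + 8 h 5 min + 8 h 40 min = 54 h 22 min.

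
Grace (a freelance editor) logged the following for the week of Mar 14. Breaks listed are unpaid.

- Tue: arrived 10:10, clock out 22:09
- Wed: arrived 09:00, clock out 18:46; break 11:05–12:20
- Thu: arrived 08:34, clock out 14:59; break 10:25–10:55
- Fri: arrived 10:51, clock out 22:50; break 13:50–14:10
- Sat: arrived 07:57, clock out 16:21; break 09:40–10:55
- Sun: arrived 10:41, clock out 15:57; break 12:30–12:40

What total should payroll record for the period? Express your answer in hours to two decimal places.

Tue: 10:10–22:09 = 11 h 59 min
Wed: 09:00–18:46 = 9 h 46 min; less 75 min break → 8 h 31 min
Thu: 08:34–14:59 = 6 h 25 min; less 30 min break → 5 h 55 min
Fri: 10:51–22:50 = 11 h 59 min; less 20 min break → 11 h 39 min
Sat: 07:57–16:21 = 8 h 24 min; less 75 min break → 7 h 9 min
Sun: 10:41–15:57 = 5 h 16 min; less 10 min break → 5 h 6 min
Total: 11 h 59 min + 8 h 31 min + 5 h 55 min + 11 h 39 min + 7 h 9 min + 5 h 6 min = 50 h 19 min.

50.32 hours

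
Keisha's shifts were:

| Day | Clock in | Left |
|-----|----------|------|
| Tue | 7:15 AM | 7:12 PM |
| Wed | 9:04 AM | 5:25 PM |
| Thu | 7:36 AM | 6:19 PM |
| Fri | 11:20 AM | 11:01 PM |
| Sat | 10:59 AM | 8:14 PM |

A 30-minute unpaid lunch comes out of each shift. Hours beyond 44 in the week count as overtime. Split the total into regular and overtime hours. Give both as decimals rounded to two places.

Regular 44.00 hours, overtime 5.45 hours

Tue: 7:15 AM–7:12 PM = 11 h 57 min; less 30 min break → 11 h 27 min
Wed: 9:04 AM–5:25 PM = 8 h 21 min; less 30 min break → 7 h 51 min
Thu: 7:36 AM–6:19 PM = 10 h 43 min; less 30 min break → 10 h 13 min
Fri: 11:20 AM–11:01 PM = 11 h 41 min; less 30 min break → 11 h 11 min
Sat: 10:59 AM–8:14 PM = 9 h 15 min; less 30 min break → 8 h 45 min
Total worked: 49 h 27 min = 49.45 h.
Threshold 44 h → overtime 5 h 27 min, regular 44 h 0 min.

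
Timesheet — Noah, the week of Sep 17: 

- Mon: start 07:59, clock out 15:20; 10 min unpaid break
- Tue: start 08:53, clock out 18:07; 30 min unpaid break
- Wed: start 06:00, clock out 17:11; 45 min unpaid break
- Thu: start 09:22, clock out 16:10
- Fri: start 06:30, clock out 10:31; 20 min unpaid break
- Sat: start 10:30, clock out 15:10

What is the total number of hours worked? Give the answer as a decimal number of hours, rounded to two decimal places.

Mon: 07:59–15:20 = 7 h 21 min; less 10 min break → 7 h 11 min
Tue: 08:53–18:07 = 9 h 14 min; less 30 min break → 8 h 44 min
Wed: 06:00–17:11 = 11 h 11 min; less 45 min break → 10 h 26 min
Thu: 09:22–16:10 = 6 h 48 min
Fri: 06:30–10:31 = 4 h 1 min; less 20 min break → 3 h 41 min
Sat: 10:30–15:10 = 4 h 40 min
Total: 7 h 11 min + 8 h 44 min + 10 h 26 min + 6 h 48 min + 3 h 41 min + 4 h 40 min = 41 h 30 min.

41.50 hours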